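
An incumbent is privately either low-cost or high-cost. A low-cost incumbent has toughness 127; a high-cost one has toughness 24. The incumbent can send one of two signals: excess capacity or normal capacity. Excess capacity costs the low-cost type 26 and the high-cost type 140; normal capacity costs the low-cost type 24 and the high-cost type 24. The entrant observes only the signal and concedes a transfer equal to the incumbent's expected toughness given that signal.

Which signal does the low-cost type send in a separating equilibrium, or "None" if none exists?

Try low-cost → excess capacity, high-cost → normal capacity:
  If types separate, excess capacity earns payment 127 and normal capacity earns 24.
  Low-cost: excess capacity gives 127 − 26 = 101; normal capacity gives 24 − 24 = 0. No deviation. ✓
  High-cost: normal capacity gives 24 − 24 = 0; excess capacity gives 127 − 140 = -13. No deviation. ✓
Both hold — the low-cost type sends excess capacity.

excess capacity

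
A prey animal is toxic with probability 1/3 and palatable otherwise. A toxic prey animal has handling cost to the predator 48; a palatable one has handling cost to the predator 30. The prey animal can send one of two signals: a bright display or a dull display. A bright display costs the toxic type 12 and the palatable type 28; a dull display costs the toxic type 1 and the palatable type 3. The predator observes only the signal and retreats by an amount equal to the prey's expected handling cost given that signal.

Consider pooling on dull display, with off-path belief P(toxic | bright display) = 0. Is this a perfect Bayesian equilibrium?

On the equilibrium path (dull display) the predator holds the prior 1/3 and pays 1/3·48 + 2/3·30 = 36. Off-path (bright display) belief 0 gives 0·48 + 1·30 = 30.
Toxic: dull display gives 36 − 1 = 35; bright display gives 30 − 12 = 18. Stays. ✓
Palatable: dull display gives 36 − 3 = 33; bright display gives 30 − 28 = 2. Stays. ✓
Beliefs are Bayes-consistent on-path and both types best-respond.

Yes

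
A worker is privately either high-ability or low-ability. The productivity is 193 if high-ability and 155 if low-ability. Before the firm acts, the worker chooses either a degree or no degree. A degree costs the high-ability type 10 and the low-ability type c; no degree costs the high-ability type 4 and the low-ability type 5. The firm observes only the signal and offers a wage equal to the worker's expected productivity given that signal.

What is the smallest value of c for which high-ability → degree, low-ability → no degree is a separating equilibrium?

43

Under separation: degree → high-ability (pays 193); no degree → low-ability (pays 155).
High-ability: 193 − 10 = 183 ≥ 155 − 4 = 151. Holds regardless of c. ✓
Low-ability: 155 − 5 ≥ 193 − c, so c ≥ 193 − 150 = 43.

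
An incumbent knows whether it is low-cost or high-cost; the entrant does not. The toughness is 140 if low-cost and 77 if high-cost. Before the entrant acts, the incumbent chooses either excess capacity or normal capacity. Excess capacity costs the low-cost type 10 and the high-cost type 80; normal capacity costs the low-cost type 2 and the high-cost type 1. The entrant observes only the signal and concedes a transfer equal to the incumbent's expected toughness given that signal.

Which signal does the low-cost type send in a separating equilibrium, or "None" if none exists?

excess capacity

Try low-cost → excess capacity, high-cost → normal capacity:
  Under separation the entrant infers type exactly: excess capacity → low-cost (pays 140), normal capacity → high-cost (pays 77).
  Low-cost: excess capacity gives 140 − 10 = 130; normal capacity gives 77 − 2 = 75. No deviation. ✓
  High-cost: normal capacity gives 77 − 1 = 76; excess capacity gives 140 − 80 = 60. No deviation. ✓
Both hold — the low-cost type sends excess capacity.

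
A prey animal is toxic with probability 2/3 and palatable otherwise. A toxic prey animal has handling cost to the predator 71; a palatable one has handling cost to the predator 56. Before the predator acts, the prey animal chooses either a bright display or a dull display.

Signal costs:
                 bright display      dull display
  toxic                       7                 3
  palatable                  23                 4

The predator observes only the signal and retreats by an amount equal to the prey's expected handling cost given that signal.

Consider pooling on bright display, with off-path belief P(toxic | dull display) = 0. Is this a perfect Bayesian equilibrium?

On the equilibrium path (bright display) the predator holds the prior 2/3 and pays 2/3·71 + 1/3·56 = 66. Off-path (dull display) belief 0 gives 0·71 + 1·56 = 56.
Toxic: bright display gives 66 − 7 = 59; dull display gives 56 − 3 = 53. Stays. ✓
Palatable: bright display gives 66 − 23 = 43; dull display gives 56 − 4 = 52. Deviates. ✗

No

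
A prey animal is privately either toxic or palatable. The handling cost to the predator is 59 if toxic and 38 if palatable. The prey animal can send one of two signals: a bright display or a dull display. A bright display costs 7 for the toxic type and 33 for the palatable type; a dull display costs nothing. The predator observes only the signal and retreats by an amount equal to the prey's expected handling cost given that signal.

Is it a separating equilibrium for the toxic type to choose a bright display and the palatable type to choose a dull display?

Under separation the predator infers type exactly: bright display → toxic (pays 59), dull display → palatable (pays 38).
Toxic: bright display gives 59 − 7 = 52; dull display gives 38 − 0 = 38. No deviation. ✓
Palatable: dull display gives 38 − 0 = 38; bright display gives 59 − 33 = 26. No deviation. ✓
Both incentive constraints hold.

Yes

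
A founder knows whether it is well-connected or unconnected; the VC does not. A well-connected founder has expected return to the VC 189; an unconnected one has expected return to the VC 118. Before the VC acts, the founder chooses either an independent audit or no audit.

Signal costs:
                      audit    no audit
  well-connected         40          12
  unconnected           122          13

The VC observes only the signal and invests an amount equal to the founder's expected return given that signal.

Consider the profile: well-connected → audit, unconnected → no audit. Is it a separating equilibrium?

Yes

If types separate, audit earns payment 189 and no audit earns 118.
Well-connected: audit gives 189 − 40 = 149; no audit gives 118 − 12 = 106. No deviation. ✓
Unconnected: no audit gives 118 − 13 = 105; audit gives 189 − 122 = 67. No deviation. ✓
Both incentive constraints hold.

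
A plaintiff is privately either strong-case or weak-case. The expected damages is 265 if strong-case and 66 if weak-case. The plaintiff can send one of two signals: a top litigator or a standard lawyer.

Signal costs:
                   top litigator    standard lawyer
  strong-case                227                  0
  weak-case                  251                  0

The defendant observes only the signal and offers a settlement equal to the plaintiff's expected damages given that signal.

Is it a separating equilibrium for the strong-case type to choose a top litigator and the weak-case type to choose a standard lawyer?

Under separation the defendant infers type exactly: top litigator → strong-case (pays 265), standard lawyer → weak-case (pays 66).
Strong-case: top litigator gives 265 − 227 = 38; standard lawyer gives 66 − 0 = 66. Would deviate. ✗
Weak-case: standard lawyer gives 66 − 0 = 66; top litigator gives 265 − 251 = 14. No deviation. ✓

No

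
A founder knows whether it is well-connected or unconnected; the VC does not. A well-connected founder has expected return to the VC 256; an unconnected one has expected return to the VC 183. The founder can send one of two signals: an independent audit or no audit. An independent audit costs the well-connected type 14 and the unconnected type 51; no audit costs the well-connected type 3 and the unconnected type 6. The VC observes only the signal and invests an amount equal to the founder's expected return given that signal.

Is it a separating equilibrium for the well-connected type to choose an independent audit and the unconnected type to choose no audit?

No

If types separate, audit earns payment 256 and no audit earns 183.
Well-connected: audit gives 256 − 14 = 242; no audit gives 183 − 3 = 180. No deviation. ✓
Unconnected: no audit gives 183 − 6 = 177; audit gives 256 − 51 = 205. Would deviate. ✗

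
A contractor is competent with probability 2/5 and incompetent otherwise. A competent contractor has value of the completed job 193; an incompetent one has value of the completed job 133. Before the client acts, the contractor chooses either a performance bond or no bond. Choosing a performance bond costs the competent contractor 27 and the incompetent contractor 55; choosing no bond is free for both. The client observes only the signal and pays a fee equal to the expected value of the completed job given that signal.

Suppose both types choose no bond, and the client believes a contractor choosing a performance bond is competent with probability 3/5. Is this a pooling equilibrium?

Yes

At the pooled signal (no bond) the client holds the prior 2/5 and pays 2/5·193 + 3/5·133 = 157. Off-path (bond) belief 3/5 gives 3/5·193 + 2/5·133 = 169.
Competent: no bond gives 157 − 0 = 157; bond gives 169 − 27 = 142. Stays. ✓
Incompetent: no bond gives 157 − 0 = 157; bond gives 169 − 55 = 114. Stays. ✓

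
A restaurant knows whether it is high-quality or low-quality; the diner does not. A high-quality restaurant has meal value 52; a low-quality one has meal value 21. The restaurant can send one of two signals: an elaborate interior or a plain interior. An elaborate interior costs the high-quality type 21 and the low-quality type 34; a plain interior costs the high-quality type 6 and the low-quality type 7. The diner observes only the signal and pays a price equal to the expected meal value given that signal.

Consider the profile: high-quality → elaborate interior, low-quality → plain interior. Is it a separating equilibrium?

If types separate, elaborate interior earns payment 52 and plain interior earns 21.
High-quality: elaborate interior gives 52 − 21 = 31; plain interior gives 21 − 6 = 15. No deviation. ✓
Low-quality: plain interior gives 21 − 7 = 14; elaborate interior gives 52 − 34 = 18. Would deviate. ✗

No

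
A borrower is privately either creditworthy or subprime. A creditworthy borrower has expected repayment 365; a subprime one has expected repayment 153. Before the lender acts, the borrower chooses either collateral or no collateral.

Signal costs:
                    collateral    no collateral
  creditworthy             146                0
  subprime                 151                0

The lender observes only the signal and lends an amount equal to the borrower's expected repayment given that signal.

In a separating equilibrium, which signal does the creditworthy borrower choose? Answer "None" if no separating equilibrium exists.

None

Try creditworthy → collateral, subprime → no collateral:
  Under separation the lender infers type exactly: collateral → creditworthy (pays 365), no collateral → subprime (pays 153).
  Creditworthy: collateral gives 365 − 146 = 219; no collateral gives 153 − 0 = 153. No deviation. ✓
  Subprime: no collateral gives 153 − 0 = 153; collateral gives 365 − 151 = 214. Would deviate. ✗
Try creditworthy → no collateral, subprime → collateral:
  Under separation the lender infers type exactly: no collateral → creditworthy (pays 365), collateral → subprime (pays 153).
  Creditworthy: no collateral gives 365 − 0 = 365; collateral gives 153 − 146 = 7. No deviation. ✓
  Subprime: collateral gives 153 − 151 = 2; no collateral gives 365 − 0 = 365. Would deviate. ✗
Neither assignment is incentive-compatible.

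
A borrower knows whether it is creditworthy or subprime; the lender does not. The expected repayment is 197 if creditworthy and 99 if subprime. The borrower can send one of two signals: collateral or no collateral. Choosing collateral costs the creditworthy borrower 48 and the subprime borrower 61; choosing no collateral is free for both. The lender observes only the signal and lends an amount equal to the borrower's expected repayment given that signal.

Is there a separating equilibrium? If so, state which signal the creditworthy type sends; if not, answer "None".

Try creditworthy → collateral, subprime → no collateral:
  If types separate, collateral earns payment 197 and no collateral earns 99.
  Creditworthy: collateral gives 197 − 48 = 149; no collateral gives 99 − 0 = 99. No deviation. ✓
  Subprime: no collateral gives 99 − 0 = 99; collateral gives 197 − 61 = 136. Would deviate. ✗
Try creditworthy → no collateral, subprime → collateral:
  If types separate, no collateral earns payment 197 and collateral earns 99.
  Creditworthy: no collateral gives 197 − 0 = 197; collateral gives 99 − 48 = 51. No deviation. ✓
  Subprime: collateral gives 99 − 61 = 38; no collateral gives 197 − 0 = 197. Would deviate. ✗
Neither assignment is incentive-compatible.

None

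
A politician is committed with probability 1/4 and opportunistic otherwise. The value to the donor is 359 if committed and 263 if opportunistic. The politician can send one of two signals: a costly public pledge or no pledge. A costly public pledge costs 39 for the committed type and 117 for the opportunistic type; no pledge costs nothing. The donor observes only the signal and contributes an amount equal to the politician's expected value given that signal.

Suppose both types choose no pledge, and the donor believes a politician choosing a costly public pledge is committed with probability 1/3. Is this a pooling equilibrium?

On the equilibrium path (no pledge) the donor holds the prior 1/4 and pays 1/4·359 + 3/4·263 = 287. Off-path (pledge) belief 1/3 gives 1/3·359 + 2/3·263 = 295.
Committed: no pledge gives 287 − 0 = 287; pledge gives 295 − 39 = 256. Stays. ✓
Opportunistic: no pledge gives 287 − 0 = 287; pledge gives 295 − 117 = 178. Stays. ✓
Beliefs are Bayes-consistent on-path and both types best-respond.

Yes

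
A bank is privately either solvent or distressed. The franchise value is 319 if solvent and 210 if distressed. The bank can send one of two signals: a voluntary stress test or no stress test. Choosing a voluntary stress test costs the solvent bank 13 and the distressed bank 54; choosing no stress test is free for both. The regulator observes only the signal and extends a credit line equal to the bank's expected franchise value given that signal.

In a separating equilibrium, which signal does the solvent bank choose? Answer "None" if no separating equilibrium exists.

None

Try solvent → stress test, distressed → no stress test:
  If types separate, stress test earns payment 319 and no stress test earns 210.
  Solvent: stress test gives 319 − 13 = 306; no stress test gives 210 − 0 = 210. No deviation. ✓
  Distressed: no stress test gives 210 − 0 = 210; stress test gives 319 − 54 = 265. Would deviate. ✗
Try solvent → no stress test, distressed → stress test:
  If types separate, no stress test earns payment 319 and stress test earns 210.
  Solvent: no stress test gives 319 − 0 = 319; stress test gives 210 − 13 = 197. No deviation. ✓
  Distressed: stress test gives 210 − 54 = 156; no stress test gives 319 − 0 = 319. Would deviate. ✗
Neither assignment is incentive-compatible.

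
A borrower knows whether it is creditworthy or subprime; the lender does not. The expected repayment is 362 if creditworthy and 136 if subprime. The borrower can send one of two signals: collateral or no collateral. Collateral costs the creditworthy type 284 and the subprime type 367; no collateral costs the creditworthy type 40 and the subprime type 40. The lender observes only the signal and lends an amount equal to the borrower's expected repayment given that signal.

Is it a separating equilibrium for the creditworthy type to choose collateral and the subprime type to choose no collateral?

Under separation the lender infers type exactly: collateral → creditworthy (pays 362), no collateral → subprime (pays 136).
Creditworthy: collateral gives 362 − 284 = 78; no collateral gives 136 − 40 = 96. Would deviate. ✗
Subprime: no collateral gives 136 − 40 = 96; collateral gives 362 − 367 = -5. No deviation. ✓

No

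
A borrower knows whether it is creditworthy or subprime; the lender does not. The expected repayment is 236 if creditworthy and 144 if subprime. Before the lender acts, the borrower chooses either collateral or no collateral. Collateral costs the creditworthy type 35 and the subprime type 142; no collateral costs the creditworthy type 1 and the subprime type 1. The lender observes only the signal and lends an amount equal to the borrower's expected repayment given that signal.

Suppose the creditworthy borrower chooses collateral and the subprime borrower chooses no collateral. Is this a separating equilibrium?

Yes

Under separation the lender infers type exactly: collateral → creditworthy (pays 236), no collateral → subprime (pays 144).
Creditworthy: collateral gives 236 − 35 = 201; no collateral gives 144 − 1 = 143. No deviation. ✓
Subprime: no collateral gives 144 − 1 = 143; collateral gives 236 − 142 = 94. No deviation. ✓
Both incentive constraints hold.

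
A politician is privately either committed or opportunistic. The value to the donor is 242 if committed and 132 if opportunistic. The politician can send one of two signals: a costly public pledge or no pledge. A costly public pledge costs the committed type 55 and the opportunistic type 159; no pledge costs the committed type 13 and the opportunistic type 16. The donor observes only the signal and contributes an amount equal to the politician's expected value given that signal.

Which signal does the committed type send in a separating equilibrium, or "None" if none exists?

pledge

Try committed → pledge, opportunistic → no pledge:
  Under separation the donor infers type exactly: pledge → committed (pays 242), no pledge → opportunistic (pays 132).
  Committed: pledge gives 242 − 55 = 187; no pledge gives 132 − 13 = 119. No deviation. ✓
  Opportunistic: no pledge gives 132 − 16 = 116; pledge gives 242 − 159 = 83. No deviation. ✓
Both hold — the committed type sends pledge.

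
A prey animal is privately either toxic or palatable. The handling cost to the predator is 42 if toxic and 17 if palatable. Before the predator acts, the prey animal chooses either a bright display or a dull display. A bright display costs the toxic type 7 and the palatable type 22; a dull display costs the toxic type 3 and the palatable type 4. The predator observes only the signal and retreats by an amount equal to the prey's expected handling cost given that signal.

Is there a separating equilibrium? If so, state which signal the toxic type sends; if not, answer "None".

None

Try toxic → bright display, palatable → dull display:
  If types separate, bright display earns payment 42 and dull display earns 17.
  Toxic: bright display gives 42 − 7 = 35; dull display gives 17 − 3 = 14. No deviation. ✓
  Palatable: dull display gives 17 − 4 = 13; bright display gives 42 − 22 = 20. Would deviate. ✗
Try toxic → dull display, palatable → bright display:
  If types separate, dull display earns payment 42 and bright display earns 17.
  Toxic: dull display gives 42 − 3 = 39; bright display gives 17 − 7 = 10. No deviation. ✓
  Palatable: bright display gives 17 − 22 = -5; dull display gives 42 − 4 = 38. Would deviate. ✗
Neither assignment is incentive-compatible.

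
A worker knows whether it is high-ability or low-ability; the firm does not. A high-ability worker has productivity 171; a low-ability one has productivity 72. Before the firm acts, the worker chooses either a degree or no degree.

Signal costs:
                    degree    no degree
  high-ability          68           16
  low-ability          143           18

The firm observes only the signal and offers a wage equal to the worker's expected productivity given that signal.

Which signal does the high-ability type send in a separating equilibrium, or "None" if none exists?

Try high-ability → degree, low-ability → no degree:
  If types separate, degree earns payment 171 and no degree earns 72.
  High-ability: degree gives 171 − 68 = 103; no degree gives 72 − 16 = 56. No deviation. ✓
  Low-ability: no degree gives 72 − 18 = 54; degree gives 171 − 143 = 28. No deviation. ✓
Both hold — the high-ability type sends degree.

degree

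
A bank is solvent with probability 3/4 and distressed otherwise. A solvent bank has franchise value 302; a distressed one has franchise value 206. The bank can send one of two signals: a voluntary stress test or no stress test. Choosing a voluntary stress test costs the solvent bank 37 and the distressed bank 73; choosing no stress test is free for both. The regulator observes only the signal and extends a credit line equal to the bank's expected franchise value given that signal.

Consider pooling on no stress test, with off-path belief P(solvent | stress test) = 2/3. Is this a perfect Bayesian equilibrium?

On the equilibrium path (no stress test) the regulator holds the prior 3/4 and pays 3/4·302 + 1/4·206 = 278. Off-path (stress test) belief 2/3 gives 2/3·302 + 1/3·206 = 270.
Solvent: no stress test gives 278 − 0 = 278; stress test gives 270 − 37 = 233. Stays. ✓
Distressed: no stress test gives 278 − 0 = 278; stress test gives 270 − 73 = 197. Stays. ✓
Beliefs are Bayes-consistent on-path and both types best-respond.

Yes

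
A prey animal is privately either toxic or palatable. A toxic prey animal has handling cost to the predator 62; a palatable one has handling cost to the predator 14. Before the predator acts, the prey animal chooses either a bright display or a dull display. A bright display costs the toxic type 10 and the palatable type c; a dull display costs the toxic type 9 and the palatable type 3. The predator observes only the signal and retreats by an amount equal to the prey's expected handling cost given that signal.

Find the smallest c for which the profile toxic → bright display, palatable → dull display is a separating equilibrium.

51

Under separation: bright display → toxic (pays 62); dull display → palatable (pays 14).
Toxic: 62 − 10 = 52 ≥ 14 − 9 = 5. Holds regardless of c. ✓
Palatable: 14 − 3 ≥ 62 − c, so c ≥ 62 − 11 = 51.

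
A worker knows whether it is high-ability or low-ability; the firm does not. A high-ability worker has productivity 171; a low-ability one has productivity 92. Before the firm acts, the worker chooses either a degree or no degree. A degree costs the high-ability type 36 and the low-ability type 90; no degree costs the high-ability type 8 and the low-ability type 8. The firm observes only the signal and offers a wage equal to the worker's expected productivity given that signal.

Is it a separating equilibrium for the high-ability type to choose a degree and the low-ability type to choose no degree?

If types separate, degree earns payment 171 and no degree earns 92.
High-ability: degree gives 171 − 36 = 135; no degree gives 92 − 8 = 84. No deviation. ✓
Low-ability: no degree gives 92 − 8 = 84; degree gives 171 − 90 = 81. No deviation. ✓
Neither type gains from mimicking the other.

Yes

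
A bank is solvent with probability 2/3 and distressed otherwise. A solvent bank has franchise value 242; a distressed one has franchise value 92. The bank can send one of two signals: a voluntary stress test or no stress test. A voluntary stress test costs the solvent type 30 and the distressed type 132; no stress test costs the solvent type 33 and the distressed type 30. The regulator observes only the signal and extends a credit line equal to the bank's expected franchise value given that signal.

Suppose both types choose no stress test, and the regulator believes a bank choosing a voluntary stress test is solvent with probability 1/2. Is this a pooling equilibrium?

Yes

On the equilibrium path (no stress test) the regulator holds the prior 2/3 and pays 2/3·242 + 1/3·92 = 192. Off-path (stress test) belief 1/2 gives 1/2·242 + 1/2·92 = 167.
Solvent: no stress test gives 192 − 33 = 159; stress test gives 167 − 30 = 137. Stays. ✓
Distressed: no stress test gives 192 − 30 = 162; stress test gives 167 − 132 = 35. Stays. ✓
Beliefs are Bayes-consistent on-path and both types best-respond.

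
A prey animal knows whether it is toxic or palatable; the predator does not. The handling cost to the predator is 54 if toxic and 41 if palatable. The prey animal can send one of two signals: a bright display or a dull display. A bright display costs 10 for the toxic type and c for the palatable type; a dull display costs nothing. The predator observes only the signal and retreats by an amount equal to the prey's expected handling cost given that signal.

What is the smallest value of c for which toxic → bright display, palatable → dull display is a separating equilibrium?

Under separation: bright display → toxic (pays 54); dull display → palatable (pays 41).
Toxic: 54 − 10 = 44 ≥ 41 − 0 = 41. Holds regardless of c. ✓
Palatable: 41 − 0 ≥ 54 − c, so c ≥ 54 − 41 = 13.

13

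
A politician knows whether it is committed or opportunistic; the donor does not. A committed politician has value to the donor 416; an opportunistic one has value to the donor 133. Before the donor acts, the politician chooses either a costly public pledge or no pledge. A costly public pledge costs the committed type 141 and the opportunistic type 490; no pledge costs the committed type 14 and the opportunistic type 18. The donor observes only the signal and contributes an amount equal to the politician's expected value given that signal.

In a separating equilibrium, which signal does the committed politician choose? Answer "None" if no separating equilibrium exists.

Try committed → pledge, opportunistic → no pledge:
  If types separate, pledge earns payment 416 and no pledge earns 133.
  Committed: pledge gives 416 − 141 = 275; no pledge gives 133 − 14 = 119. No deviation. ✓
  Opportunistic: no pledge gives 133 − 18 = 115; pledge gives 416 − 490 = -74. No deviation. ✓
Both hold — the committed type sends pledge.

pledge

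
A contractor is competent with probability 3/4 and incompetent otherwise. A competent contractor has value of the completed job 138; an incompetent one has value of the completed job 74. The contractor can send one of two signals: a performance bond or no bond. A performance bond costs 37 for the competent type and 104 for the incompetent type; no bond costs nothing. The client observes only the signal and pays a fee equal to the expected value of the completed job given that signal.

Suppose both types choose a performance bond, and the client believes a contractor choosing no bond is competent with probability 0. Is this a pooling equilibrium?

No

At the pooled signal (bond) the client holds the prior 3/4 and pays 3/4·138 + 1/4·74 = 122. Off-path (no bond) belief 0 gives 0·138 + 1·74 = 74.
Competent: bond gives 122 − 37 = 85; no bond gives 74 − 0 = 74. Stays. ✓
Incompetent: bond gives 122 − 104 = 18; no bond gives 74 − 0 = 74. Deviates. ✗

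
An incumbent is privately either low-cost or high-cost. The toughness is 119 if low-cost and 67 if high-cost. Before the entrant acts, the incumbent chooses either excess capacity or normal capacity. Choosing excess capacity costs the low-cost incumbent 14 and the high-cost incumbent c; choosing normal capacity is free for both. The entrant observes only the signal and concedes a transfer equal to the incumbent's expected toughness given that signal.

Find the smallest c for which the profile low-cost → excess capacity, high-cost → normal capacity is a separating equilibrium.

Under separation: excess capacity → low-cost (pays 119); normal capacity → high-cost (pays 67).
Low-cost: 119 − 14 = 105 ≥ 67 − 0 = 67. Holds regardless of c. ✓
High-cost: 67 − 0 ≥ 119 − c, so c ≥ 119 − 67 = 52.

52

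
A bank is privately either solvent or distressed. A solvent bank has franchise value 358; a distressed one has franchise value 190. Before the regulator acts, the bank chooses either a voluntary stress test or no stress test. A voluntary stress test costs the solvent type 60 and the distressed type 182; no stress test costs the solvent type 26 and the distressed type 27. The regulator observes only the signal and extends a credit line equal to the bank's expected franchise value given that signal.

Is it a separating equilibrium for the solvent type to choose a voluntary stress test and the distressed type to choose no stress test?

No

If types separate, stress test earns payment 358 and no stress test earns 190.
Solvent: stress test gives 358 − 60 = 298; no stress test gives 190 − 26 = 164. No deviation. ✓
Distressed: no stress test gives 190 − 27 = 163; stress test gives 358 − 182 = 176. Would deviate. ✗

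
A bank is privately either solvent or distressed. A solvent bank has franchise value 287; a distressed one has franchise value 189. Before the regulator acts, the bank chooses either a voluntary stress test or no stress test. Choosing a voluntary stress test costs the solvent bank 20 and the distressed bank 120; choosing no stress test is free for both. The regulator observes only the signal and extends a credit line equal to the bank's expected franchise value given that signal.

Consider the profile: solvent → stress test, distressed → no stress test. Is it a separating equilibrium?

If types separate, stress test earns payment 287 and no stress test earns 189.
Solvent: stress test gives 287 − 20 = 267; no stress test gives 189 − 0 = 189. No deviation. ✓
Distressed: no stress test gives 189 − 0 = 189; stress test gives 287 − 120 = 167. No deviation. ✓
Both incentive constraints hold.

Yes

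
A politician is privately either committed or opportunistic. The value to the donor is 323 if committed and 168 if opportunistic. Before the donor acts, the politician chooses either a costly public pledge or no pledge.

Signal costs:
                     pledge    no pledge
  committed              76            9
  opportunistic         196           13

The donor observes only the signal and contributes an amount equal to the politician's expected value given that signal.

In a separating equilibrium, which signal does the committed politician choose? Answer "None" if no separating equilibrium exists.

Try committed → pledge, opportunistic → no pledge:
  If types separate, pledge earns payment 323 and no pledge earns 168.
  Committed: pledge gives 323 − 76 = 247; no pledge gives 168 − 9 = 159. No deviation. ✓
  Opportunistic: no pledge gives 168 − 13 = 155; pledge gives 323 − 196 = 127. No deviation. ✓
Both hold — the committed type sends pledge.

pledge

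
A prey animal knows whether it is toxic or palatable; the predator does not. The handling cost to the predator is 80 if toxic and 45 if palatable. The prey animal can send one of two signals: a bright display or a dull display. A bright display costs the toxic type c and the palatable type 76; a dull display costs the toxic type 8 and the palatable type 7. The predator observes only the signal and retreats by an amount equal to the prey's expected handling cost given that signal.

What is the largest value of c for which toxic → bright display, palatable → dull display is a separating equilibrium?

43

Under separation: bright display → toxic (pays 80); dull display → palatable (pays 45).
Palatable: 45 − 7 = 38 ≥ 80 − 76 = 4. Holds regardless of c. ✓
Toxic: 80 − c ≥ 45 − 8, so c ≤ 80 − 37 = 43.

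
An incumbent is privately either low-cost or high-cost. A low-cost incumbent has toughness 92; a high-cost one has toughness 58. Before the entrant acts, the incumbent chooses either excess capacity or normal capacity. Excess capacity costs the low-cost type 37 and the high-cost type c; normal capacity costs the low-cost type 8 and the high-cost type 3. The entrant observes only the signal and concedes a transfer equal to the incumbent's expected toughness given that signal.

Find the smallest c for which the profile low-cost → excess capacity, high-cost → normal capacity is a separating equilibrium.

Under separation: excess capacity → low-cost (pays 92); normal capacity → high-cost (pays 58).
Low-cost: 92 − 37 = 55 ≥ 58 − 8 = 50. Holds regardless of c. ✓
High-cost: 58 − 3 ≥ 92 − c, so c ≥ 92 − 55 = 37.

37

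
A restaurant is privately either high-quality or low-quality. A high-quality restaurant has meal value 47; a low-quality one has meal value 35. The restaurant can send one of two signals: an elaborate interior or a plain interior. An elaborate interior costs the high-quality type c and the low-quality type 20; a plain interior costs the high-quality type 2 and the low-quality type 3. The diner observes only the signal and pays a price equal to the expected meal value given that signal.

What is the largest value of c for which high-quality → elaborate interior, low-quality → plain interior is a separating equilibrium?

Under separation: elaborate interior → high-quality (pays 47); plain interior → low-quality (pays 35).
Low-quality: 35 − 3 = 32 ≥ 47 − 20 = 27. Holds regardless of c. ✓
High-quality: 47 − c ≥ 35 − 2, so c ≤ 47 − 33 = 14.

14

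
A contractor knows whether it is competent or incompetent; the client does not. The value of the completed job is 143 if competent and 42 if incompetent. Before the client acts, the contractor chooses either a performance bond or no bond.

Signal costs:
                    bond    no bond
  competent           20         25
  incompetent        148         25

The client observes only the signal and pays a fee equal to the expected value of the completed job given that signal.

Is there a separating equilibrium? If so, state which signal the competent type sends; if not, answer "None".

Try competent → bond, incompetent → no bond:
  If types separate, bond earns payment 143 and no bond earns 42.
  Competent: bond gives 143 − 20 = 123; no bond gives 42 − 25 = 17. No deviation. ✓
  Incompetent: no bond gives 42 − 25 = 17; bond gives 143 − 148 = -5. No deviation. ✓
Both hold — the competent type sends bond.

bond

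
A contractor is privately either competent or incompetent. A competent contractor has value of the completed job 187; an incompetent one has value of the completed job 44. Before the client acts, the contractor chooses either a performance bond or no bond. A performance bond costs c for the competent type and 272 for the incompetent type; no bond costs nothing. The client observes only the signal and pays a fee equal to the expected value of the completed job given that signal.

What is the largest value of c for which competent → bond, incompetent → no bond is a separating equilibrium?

Under separation: bond → competent (pays 187); no bond → incompetent (pays 44).
Incompetent: 44 − 0 = 44 ≥ 187 − 272 = -85. Holds regardless of c. ✓
Competent: 187 − c ≥ 44 − 0, so c ≤ 187 − 44 = 143.

143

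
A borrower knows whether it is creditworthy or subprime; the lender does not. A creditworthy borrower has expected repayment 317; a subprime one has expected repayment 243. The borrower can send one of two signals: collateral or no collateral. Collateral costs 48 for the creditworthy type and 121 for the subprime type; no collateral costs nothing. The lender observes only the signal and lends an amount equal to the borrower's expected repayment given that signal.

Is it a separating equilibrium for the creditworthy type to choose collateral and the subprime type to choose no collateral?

Yes

Under separation the lender infers type exactly: collateral → creditworthy (pays 317), no collateral → subprime (pays 243).
Creditworthy: collateral gives 317 − 48 = 269; no collateral gives 243 − 0 = 243. No deviation. ✓
Subprime: no collateral gives 243 − 0 = 243; collateral gives 317 − 121 = 196. No deviation. ✓
Both incentive constraints hold.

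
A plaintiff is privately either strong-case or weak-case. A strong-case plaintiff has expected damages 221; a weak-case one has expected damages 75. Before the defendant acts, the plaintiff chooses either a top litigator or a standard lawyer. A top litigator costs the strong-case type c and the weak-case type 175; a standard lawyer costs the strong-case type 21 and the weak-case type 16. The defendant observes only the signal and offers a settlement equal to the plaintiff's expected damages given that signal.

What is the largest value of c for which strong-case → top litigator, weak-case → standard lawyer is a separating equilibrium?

Under separation: top litigator → strong-case (pays 221); standard lawyer → weak-case (pays 75).
Weak-case: 75 − 16 = 59 ≥ 221 − 175 = 46. Holds regardless of c. ✓
Strong-case: 221 − c ≥ 75 − 21, so c ≤ 221 − 54 = 167.

167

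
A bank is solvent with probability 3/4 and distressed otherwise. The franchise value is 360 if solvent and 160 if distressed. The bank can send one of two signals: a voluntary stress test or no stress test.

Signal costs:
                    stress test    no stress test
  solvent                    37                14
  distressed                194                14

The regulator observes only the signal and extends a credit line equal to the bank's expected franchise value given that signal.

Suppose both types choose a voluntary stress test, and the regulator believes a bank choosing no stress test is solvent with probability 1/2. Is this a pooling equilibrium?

No

At the pooled signal (stress test) the regulator holds the prior 3/4 and pays 3/4·360 + 1/4·160 = 310. Off-path (no stress test) belief 1/2 gives 1/2·360 + 1/2·160 = 260.
Solvent: stress test gives 310 − 37 = 273; no stress test gives 260 − 14 = 246. Stays. ✓
Distressed: stress test gives 310 − 194 = 116; no stress test gives 260 − 14 = 246. Deviates. ✗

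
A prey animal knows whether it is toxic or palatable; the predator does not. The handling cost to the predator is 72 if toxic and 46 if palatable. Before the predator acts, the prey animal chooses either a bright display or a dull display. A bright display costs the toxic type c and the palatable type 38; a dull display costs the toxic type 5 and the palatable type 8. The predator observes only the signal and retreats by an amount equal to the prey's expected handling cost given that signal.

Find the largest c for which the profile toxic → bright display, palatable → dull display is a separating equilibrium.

31

Under separation: bright display → toxic (pays 72); dull display → palatable (pays 46).
Palatable: 46 − 8 = 38 ≥ 72 − 38 = 34. Holds regardless of c. ✓
Toxic: 72 − c ≥ 46 − 5, so c ≤ 72 − 41 = 31.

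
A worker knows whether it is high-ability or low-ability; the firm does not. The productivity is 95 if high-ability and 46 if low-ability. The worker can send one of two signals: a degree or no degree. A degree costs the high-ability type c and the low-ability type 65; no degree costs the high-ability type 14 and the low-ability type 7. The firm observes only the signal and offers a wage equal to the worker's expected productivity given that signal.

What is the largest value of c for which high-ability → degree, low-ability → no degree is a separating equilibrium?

63

Under separation: degree → high-ability (pays 95); no degree → low-ability (pays 46).
Low-ability: 46 − 7 = 39 ≥ 95 − 65 = 30. Holds regardless of c. ✓
High-ability: 95 − c ≥ 46 − 14, so c ≤ 95 − 32 = 63.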